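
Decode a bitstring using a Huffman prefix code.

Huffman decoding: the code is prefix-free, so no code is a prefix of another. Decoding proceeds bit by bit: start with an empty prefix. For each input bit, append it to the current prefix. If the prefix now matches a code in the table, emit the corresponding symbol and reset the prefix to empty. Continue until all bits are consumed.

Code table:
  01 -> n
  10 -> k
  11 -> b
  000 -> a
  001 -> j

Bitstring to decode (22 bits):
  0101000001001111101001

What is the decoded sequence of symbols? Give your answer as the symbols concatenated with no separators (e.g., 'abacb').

Bit 0: prefix='0' (no match yet)
Bit 1: prefix='01' -> emit 'n', reset
Bit 2: prefix='0' (no match yet)
Bit 3: prefix='01' -> emit 'n', reset
Bit 4: prefix='0' (no match yet)
Bit 5: prefix='00' (no match yet)
Bit 6: prefix='000' -> emit 'a', reset
Bit 7: prefix='0' (no match yet)
Bit 8: prefix='00' (no match yet)
Bit 9: prefix='001' -> emit 'j', reset
Bit 10: prefix='0' (no match yet)
Bit 11: prefix='00' (no match yet)
Bit 12: prefix='001' -> emit 'j', reset
Bit 13: prefix='1' (no match yet)
Bit 14: prefix='11' -> emit 'b', reset
Bit 15: prefix='1' (no match yet)
Bit 16: prefix='11' -> emit 'b', reset
Bit 17: prefix='0' (no match yet)
Bit 18: prefix='01' -> emit 'n', reset
Bit 19: prefix='0' (no match yet)
Bit 20: prefix='00' (no match yet)
Bit 21: prefix='001' -> emit 'j', reset

Answer: nnajjbbnj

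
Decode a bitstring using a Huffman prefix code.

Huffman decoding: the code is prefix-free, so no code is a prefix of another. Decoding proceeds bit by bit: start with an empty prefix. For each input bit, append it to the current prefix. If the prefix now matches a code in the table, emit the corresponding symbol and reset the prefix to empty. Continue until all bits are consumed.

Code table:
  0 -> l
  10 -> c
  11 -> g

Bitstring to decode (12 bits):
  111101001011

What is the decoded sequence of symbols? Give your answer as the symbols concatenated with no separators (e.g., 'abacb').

Bit 0: prefix='1' (no match yet)
Bit 1: prefix='11' -> emit 'g', reset
Bit 2: prefix='1' (no match yet)
Bit 3: prefix='11' -> emit 'g', reset
Bit 4: prefix='0' -> emit 'l', reset
Bit 5: prefix='1' (no match yet)
Bit 6: prefix='10' -> emit 'c', reset
Bit 7: prefix='0' -> emit 'l', reset
Bit 8: prefix='1' (no match yet)
Bit 9: prefix='10' -> emit 'c', reset
Bit 10: prefix='1' (no match yet)
Bit 11: prefix='11' -> emit 'g', reset

Answer: gglclcg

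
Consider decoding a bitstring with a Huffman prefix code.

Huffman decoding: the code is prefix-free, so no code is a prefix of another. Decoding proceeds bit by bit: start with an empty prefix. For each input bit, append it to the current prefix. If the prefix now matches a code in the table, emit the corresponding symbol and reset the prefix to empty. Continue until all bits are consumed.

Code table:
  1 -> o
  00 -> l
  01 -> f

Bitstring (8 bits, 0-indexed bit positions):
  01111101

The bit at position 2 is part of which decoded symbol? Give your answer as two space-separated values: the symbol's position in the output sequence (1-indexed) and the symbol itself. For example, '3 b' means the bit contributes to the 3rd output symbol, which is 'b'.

Bit 0: prefix='0' (no match yet)
Bit 1: prefix='01' -> emit 'f', reset
Bit 2: prefix='1' -> emit 'o', reset
Bit 3: prefix='1' -> emit 'o', reset
Bit 4: prefix='1' -> emit 'o', reset
Bit 5: prefix='1' -> emit 'o', reset
Bit 6: prefix='0' (no match yet)

Answer: 2 o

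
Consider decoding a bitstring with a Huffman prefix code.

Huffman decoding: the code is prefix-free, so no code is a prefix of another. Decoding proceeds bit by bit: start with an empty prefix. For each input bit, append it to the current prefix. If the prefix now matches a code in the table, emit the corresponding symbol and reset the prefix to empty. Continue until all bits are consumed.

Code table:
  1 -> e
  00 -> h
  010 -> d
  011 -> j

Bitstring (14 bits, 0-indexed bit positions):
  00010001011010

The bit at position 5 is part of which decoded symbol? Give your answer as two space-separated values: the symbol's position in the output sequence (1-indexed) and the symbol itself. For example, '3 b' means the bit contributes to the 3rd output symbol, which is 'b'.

Bit 0: prefix='0' (no match yet)
Bit 1: prefix='00' -> emit 'h', reset
Bit 2: prefix='0' (no match yet)
Bit 3: prefix='01' (no match yet)
Bit 4: prefix='010' -> emit 'd', reset
Bit 5: prefix='0' (no match yet)
Bit 6: prefix='00' -> emit 'h', reset
Bit 7: prefix='1' -> emit 'e', reset
Bit 8: prefix='0' (no match yet)
Bit 9: prefix='01' (no match yet)

Answer: 3 h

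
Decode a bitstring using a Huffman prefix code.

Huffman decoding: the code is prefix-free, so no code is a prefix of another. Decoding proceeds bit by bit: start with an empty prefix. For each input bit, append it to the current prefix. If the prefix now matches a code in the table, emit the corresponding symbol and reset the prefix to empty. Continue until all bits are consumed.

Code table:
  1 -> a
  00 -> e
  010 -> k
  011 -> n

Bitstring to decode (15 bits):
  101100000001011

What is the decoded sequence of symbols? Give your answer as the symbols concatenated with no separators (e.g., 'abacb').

Answer: aneeekaa

Derivation:
Bit 0: prefix='1' -> emit 'a', reset
Bit 1: prefix='0' (no match yet)
Bit 2: prefix='01' (no match yet)
Bit 3: prefix='011' -> emit 'n', reset
Bit 4: prefix='0' (no match yet)
Bit 5: prefix='00' -> emit 'e', reset
Bit 6: prefix='0' (no match yet)
Bit 7: prefix='00' -> emit 'e', reset
Bit 8: prefix='0' (no match yet)
Bit 9: prefix='00' -> emit 'e', reset
Bit 10: prefix='0' (no match yet)
Bit 11: prefix='01' (no match yet)
Bit 12: prefix='010' -> emit 'k', reset
Bit 13: prefix='1' -> emit 'a', reset
Bit 14: prefix='1' -> emit 'a', reset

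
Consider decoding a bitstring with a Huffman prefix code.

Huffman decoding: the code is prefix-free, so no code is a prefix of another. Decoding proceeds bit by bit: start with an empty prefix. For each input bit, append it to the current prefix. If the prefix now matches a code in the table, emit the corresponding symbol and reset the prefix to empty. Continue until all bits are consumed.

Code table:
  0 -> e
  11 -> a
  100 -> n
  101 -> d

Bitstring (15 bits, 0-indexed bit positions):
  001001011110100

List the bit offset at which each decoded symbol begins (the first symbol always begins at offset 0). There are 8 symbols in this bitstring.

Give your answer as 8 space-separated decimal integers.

Bit 0: prefix='0' -> emit 'e', reset
Bit 1: prefix='0' -> emit 'e', reset
Bit 2: prefix='1' (no match yet)
Bit 3: prefix='10' (no match yet)
Bit 4: prefix='100' -> emit 'n', reset
Bit 5: prefix='1' (no match yet)
Bit 6: prefix='10' (no match yet)
Bit 7: prefix='101' -> emit 'd', reset
Bit 8: prefix='1' (no match yet)
Bit 9: prefix='11' -> emit 'a', reset
Bit 10: prefix='1' (no match yet)
Bit 11: prefix='10' (no match yet)
Bit 12: prefix='101' -> emit 'd', reset
Bit 13: prefix='0' -> emit 'e', reset
Bit 14: prefix='0' -> emit 'e', reset

Answer: 0 1 2 5 8 10 13 14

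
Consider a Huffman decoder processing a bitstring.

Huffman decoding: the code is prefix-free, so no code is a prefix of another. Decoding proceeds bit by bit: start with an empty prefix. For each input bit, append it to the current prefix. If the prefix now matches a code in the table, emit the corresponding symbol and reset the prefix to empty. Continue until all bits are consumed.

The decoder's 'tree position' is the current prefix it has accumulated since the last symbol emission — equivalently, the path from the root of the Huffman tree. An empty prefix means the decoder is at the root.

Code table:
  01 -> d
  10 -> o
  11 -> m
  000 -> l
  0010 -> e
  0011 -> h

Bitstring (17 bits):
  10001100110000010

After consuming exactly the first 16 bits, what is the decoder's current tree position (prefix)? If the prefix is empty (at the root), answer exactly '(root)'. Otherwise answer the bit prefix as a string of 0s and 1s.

Bit 0: prefix='1' (no match yet)
Bit 1: prefix='10' -> emit 'o', reset
Bit 2: prefix='0' (no match yet)
Bit 3: prefix='00' (no match yet)
Bit 4: prefix='001' (no match yet)
Bit 5: prefix='0011' -> emit 'h', reset
Bit 6: prefix='0' (no match yet)
Bit 7: prefix='00' (no match yet)
Bit 8: prefix='001' (no match yet)
Bit 9: prefix='0011' -> emit 'h', reset
Bit 10: prefix='0' (no match yet)
Bit 11: prefix='00' (no match yet)
Bit 12: prefix='000' -> emit 'l', reset
Bit 13: prefix='0' (no match yet)
Bit 14: prefix='00' (no match yet)
Bit 15: prefix='001' (no match yet)

Answer: 001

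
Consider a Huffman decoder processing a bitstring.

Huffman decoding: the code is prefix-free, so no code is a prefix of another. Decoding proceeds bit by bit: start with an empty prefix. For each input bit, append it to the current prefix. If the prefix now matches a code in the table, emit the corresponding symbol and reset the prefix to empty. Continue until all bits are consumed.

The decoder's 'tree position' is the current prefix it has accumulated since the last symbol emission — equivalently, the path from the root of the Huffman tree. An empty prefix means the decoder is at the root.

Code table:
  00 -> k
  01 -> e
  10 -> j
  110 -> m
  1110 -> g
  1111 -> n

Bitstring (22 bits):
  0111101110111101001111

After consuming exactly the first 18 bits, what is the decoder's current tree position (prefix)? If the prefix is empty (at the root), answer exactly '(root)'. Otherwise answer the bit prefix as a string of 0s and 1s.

Bit 0: prefix='0' (no match yet)
Bit 1: prefix='01' -> emit 'e', reset
Bit 2: prefix='1' (no match yet)
Bit 3: prefix='11' (no match yet)
Bit 4: prefix='111' (no match yet)
Bit 5: prefix='1110' -> emit 'g', reset
Bit 6: prefix='1' (no match yet)
Bit 7: prefix='11' (no match yet)
Bit 8: prefix='111' (no match yet)
Bit 9: prefix='1110' -> emit 'g', reset
Bit 10: prefix='1' (no match yet)
Bit 11: prefix='11' (no match yet)
Bit 12: prefix='111' (no match yet)
Bit 13: prefix='1111' -> emit 'n', reset
Bit 14: prefix='0' (no match yet)
Bit 15: prefix='01' -> emit 'e', reset
Bit 16: prefix='0' (no match yet)
Bit 17: prefix='00' -> emit 'k', reset

Answer: (root)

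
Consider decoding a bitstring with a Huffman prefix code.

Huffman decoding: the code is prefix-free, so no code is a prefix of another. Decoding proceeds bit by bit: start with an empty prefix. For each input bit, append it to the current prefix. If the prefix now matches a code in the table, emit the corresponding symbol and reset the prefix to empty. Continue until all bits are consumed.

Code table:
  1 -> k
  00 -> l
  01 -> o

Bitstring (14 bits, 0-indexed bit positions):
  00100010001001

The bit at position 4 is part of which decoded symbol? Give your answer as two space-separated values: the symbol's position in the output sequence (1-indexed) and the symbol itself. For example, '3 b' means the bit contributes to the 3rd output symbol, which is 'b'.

Bit 0: prefix='0' (no match yet)
Bit 1: prefix='00' -> emit 'l', reset
Bit 2: prefix='1' -> emit 'k', reset
Bit 3: prefix='0' (no match yet)
Bit 4: prefix='00' -> emit 'l', reset
Bit 5: prefix='0' (no match yet)
Bit 6: prefix='01' -> emit 'o', reset
Bit 7: prefix='0' (no match yet)
Bit 8: prefix='00' -> emit 'l', reset

Answer: 3 l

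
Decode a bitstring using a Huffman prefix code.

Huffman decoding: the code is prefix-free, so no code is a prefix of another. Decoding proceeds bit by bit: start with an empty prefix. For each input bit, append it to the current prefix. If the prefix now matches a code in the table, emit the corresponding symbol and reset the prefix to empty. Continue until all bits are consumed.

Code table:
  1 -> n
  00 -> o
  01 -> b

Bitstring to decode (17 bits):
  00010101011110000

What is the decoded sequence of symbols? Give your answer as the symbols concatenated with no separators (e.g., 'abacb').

Answer: obbbbnnnoo

Derivation:
Bit 0: prefix='0' (no match yet)
Bit 1: prefix='00' -> emit 'o', reset
Bit 2: prefix='0' (no match yet)
Bit 3: prefix='01' -> emit 'b', reset
Bit 4: prefix='0' (no match yet)
Bit 5: prefix='01' -> emit 'b', reset
Bit 6: prefix='0' (no match yet)
Bit 7: prefix='01' -> emit 'b', reset
Bit 8: prefix='0' (no match yet)
Bit 9: prefix='01' -> emit 'b', reset
Bit 10: prefix='1' -> emit 'n', reset
Bit 11: prefix='1' -> emit 'n', reset
Bit 12: prefix='1' -> emit 'n', reset
Bit 13: prefix='0' (no match yet)
Bit 14: prefix='00' -> emit 'o', reset
Bit 15: prefix='0' (no match yet)
Bit 16: prefix='00' -> emit 'o', reset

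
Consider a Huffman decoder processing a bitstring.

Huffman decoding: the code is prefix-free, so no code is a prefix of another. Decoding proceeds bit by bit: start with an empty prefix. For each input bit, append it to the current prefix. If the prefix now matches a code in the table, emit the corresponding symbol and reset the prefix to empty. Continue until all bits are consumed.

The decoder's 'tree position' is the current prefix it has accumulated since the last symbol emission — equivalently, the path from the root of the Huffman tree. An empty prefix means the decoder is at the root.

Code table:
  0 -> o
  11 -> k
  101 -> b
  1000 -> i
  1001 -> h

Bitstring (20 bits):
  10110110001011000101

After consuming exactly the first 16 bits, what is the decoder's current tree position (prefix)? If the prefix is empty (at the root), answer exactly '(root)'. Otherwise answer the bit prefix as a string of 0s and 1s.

Bit 0: prefix='1' (no match yet)
Bit 1: prefix='10' (no match yet)
Bit 2: prefix='101' -> emit 'b', reset
Bit 3: prefix='1' (no match yet)
Bit 4: prefix='10' (no match yet)
Bit 5: prefix='101' -> emit 'b', reset
Bit 6: prefix='1' (no match yet)
Bit 7: prefix='10' (no match yet)
Bit 8: prefix='100' (no match yet)
Bit 9: prefix='1000' -> emit 'i', reset
Bit 10: prefix='1' (no match yet)
Bit 11: prefix='10' (no match yet)
Bit 12: prefix='101' -> emit 'b', reset
Bit 13: prefix='1' (no match yet)
Bit 14: prefix='10' (no match yet)
Bit 15: prefix='100' (no match yet)

Answer: 100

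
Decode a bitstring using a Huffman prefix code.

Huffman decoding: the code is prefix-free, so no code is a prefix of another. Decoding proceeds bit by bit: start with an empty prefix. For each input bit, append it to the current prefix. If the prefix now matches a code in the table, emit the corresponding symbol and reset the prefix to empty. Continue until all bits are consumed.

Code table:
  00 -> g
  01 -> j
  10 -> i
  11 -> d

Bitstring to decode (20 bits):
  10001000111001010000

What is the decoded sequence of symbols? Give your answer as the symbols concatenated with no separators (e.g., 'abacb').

Answer: igigdijjgg

Derivation:
Bit 0: prefix='1' (no match yet)
Bit 1: prefix='10' -> emit 'i', reset
Bit 2: prefix='0' (no match yet)
Bit 3: prefix='00' -> emit 'g', reset
Bit 4: prefix='1' (no match yet)
Bit 5: prefix='10' -> emit 'i', reset
Bit 6: prefix='0' (no match yet)
Bit 7: prefix='00' -> emit 'g', reset
Bit 8: prefix='1' (no match yet)
Bit 9: prefix='11' -> emit 'd', reset
Bit 10: prefix='1' (no match yet)
Bit 11: prefix='10' -> emit 'i', reset
Bit 12: prefix='0' (no match yet)
Bit 13: prefix='01' -> emit 'j', reset
Bit 14: prefix='0' (no match yet)
Bit 15: prefix='01' -> emit 'j', reset
Bit 16: prefix='0' (no match yet)
Bit 17: prefix='00' -> emit 'g', reset
Bit 18: prefix='0' (no match yet)
Bit 19: prefix='00' -> emit 'g', reset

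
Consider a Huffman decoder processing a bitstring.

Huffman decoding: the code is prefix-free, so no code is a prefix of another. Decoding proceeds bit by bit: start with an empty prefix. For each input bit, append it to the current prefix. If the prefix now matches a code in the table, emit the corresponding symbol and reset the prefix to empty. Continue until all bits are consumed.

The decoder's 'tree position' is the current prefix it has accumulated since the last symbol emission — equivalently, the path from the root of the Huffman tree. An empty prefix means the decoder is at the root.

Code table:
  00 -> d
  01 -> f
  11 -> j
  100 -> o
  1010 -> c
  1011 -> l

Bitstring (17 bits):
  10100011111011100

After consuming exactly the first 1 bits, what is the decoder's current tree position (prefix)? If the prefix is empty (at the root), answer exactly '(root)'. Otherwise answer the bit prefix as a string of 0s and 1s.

Answer: 1

Derivation:
Bit 0: prefix='1' (no match yet)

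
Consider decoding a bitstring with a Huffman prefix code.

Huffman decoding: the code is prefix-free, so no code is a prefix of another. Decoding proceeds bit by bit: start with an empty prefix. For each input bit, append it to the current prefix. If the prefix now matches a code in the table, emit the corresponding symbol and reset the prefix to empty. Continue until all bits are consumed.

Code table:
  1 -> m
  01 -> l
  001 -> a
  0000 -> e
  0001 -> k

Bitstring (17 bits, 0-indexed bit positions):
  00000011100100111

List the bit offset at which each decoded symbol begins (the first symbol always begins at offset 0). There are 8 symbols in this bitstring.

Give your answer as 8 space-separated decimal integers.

Answer: 0 4 7 8 9 12 15 16

Derivation:
Bit 0: prefix='0' (no match yet)
Bit 1: prefix='00' (no match yet)
Bit 2: prefix='000' (no match yet)
Bit 3: prefix='0000' -> emit 'e', reset
Bit 4: prefix='0' (no match yet)
Bit 5: prefix='00' (no match yet)
Bit 6: prefix='001' -> emit 'a', reset
Bit 7: prefix='1' -> emit 'm', reset
Bit 8: prefix='1' -> emit 'm', reset
Bit 9: prefix='0' (no match yet)
Bit 10: prefix='00' (no match yet)
Bit 11: prefix='001' -> emit 'a', reset
Bit 12: prefix='0' (no match yet)
Bit 13: prefix='00' (no match yet)
Bit 14: prefix='001' -> emit 'a', reset
Bit 15: prefix='1' -> emit 'm', reset
Bit 16: prefix='1' -> emit 'm', reset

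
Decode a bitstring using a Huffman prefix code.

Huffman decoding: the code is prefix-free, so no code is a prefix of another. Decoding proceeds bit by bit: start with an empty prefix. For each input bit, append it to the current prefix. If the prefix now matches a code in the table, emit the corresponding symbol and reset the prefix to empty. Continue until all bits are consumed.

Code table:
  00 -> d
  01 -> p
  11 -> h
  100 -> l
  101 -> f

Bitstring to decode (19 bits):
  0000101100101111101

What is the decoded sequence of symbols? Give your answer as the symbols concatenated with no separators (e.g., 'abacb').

Answer: ddflfhhp

Derivation:
Bit 0: prefix='0' (no match yet)
Bit 1: prefix='00' -> emit 'd', reset
Bit 2: prefix='0' (no match yet)
Bit 3: prefix='00' -> emit 'd', reset
Bit 4: prefix='1' (no match yet)
Bit 5: prefix='10' (no match yet)
Bit 6: prefix='101' -> emit 'f', reset
Bit 7: prefix='1' (no match yet)
Bit 8: prefix='10' (no match yet)
Bit 9: prefix='100' -> emit 'l', reset
Bit 10: prefix='1' (no match yet)
Bit 11: prefix='10' (no match yet)
Bit 12: prefix='101' -> emit 'f', reset
Bit 13: prefix='1' (no match yet)
Bit 14: prefix='11' -> emit 'h', reset
Bit 15: prefix='1' (no match yet)
Bit 16: prefix='11' -> emit 'h', reset
Bit 17: prefix='0' (no match yet)
Bit 18: prefix='01' -> emit 'p', reset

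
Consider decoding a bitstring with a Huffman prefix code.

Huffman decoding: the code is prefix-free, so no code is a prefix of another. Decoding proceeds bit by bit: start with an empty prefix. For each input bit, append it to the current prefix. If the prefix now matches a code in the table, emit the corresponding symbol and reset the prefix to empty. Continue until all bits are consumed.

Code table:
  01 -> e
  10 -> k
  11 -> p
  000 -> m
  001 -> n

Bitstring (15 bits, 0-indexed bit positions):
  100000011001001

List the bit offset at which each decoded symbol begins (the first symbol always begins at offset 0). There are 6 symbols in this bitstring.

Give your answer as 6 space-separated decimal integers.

Bit 0: prefix='1' (no match yet)
Bit 1: prefix='10' -> emit 'k', reset
Bit 2: prefix='0' (no match yet)
Bit 3: prefix='00' (no match yet)
Bit 4: prefix='000' -> emit 'm', reset
Bit 5: prefix='0' (no match yet)
Bit 6: prefix='00' (no match yet)
Bit 7: prefix='001' -> emit 'n', reset
Bit 8: prefix='1' (no match yet)
Bit 9: prefix='10' -> emit 'k', reset
Bit 10: prefix='0' (no match yet)
Bit 11: prefix='01' -> emit 'e', reset
Bit 12: prefix='0' (no match yet)
Bit 13: prefix='00' (no match yet)
Bit 14: prefix='001' -> emit 'n', reset

Answer: 0 2 5 8 10 12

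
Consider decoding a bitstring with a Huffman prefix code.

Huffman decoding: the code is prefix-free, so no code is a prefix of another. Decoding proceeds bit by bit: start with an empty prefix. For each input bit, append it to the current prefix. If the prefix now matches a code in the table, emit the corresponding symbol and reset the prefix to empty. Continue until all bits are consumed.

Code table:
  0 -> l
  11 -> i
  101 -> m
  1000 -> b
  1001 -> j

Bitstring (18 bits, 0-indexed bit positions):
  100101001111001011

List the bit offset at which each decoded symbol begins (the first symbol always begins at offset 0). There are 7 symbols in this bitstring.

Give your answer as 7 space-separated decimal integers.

Answer: 0 4 5 9 11 15 16

Derivation:
Bit 0: prefix='1' (no match yet)
Bit 1: prefix='10' (no match yet)
Bit 2: prefix='100' (no match yet)
Bit 3: prefix='1001' -> emit 'j', reset
Bit 4: prefix='0' -> emit 'l', reset
Bit 5: prefix='1' (no match yet)
Bit 6: prefix='10' (no match yet)
Bit 7: prefix='100' (no match yet)
Bit 8: prefix='1001' -> emit 'j', reset
Bit 9: prefix='1' (no match yet)
Bit 10: prefix='11' -> emit 'i', reset
Bit 11: prefix='1' (no match yet)
Bit 12: prefix='10' (no match yet)
Bit 13: prefix='100' (no match yet)
Bit 14: prefix='1001' -> emit 'j', reset
Bit 15: prefix='0' -> emit 'l', reset
Bit 16: prefix='1' (no match yet)
Bit 17: prefix='11' -> emit 'i', reset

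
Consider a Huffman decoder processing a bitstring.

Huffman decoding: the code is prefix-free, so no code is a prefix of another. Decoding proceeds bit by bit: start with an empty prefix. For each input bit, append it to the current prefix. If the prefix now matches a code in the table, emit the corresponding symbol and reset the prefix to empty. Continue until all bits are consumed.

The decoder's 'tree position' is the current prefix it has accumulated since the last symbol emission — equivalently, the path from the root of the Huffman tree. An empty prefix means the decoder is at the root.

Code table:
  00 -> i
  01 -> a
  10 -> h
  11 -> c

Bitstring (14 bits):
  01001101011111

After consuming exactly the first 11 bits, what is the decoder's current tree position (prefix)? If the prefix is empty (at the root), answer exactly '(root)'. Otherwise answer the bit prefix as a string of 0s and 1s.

Bit 0: prefix='0' (no match yet)
Bit 1: prefix='01' -> emit 'a', reset
Bit 2: prefix='0' (no match yet)
Bit 3: prefix='00' -> emit 'i', reset
Bit 4: prefix='1' (no match yet)
Bit 5: prefix='11' -> emit 'c', reset
Bit 6: prefix='0' (no match yet)
Bit 7: prefix='01' -> emit 'a', reset
Bit 8: prefix='0' (no match yet)
Bit 9: prefix='01' -> emit 'a', reset
Bit 10: prefix='1' (no match yet)

Answer: 1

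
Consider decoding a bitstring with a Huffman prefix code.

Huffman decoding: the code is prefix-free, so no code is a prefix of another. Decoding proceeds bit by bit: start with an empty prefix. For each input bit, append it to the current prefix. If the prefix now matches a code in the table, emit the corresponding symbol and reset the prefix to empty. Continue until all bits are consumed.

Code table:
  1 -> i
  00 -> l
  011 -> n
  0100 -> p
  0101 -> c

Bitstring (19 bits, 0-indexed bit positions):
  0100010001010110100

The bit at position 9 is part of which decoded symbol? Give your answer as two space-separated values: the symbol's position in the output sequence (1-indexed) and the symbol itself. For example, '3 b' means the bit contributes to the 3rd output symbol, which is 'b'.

Bit 0: prefix='0' (no match yet)
Bit 1: prefix='01' (no match yet)
Bit 2: prefix='010' (no match yet)
Bit 3: prefix='0100' -> emit 'p', reset
Bit 4: prefix='0' (no match yet)
Bit 5: prefix='01' (no match yet)
Bit 6: prefix='010' (no match yet)
Bit 7: prefix='0100' -> emit 'p', reset
Bit 8: prefix='0' (no match yet)
Bit 9: prefix='01' (no match yet)
Bit 10: prefix='010' (no match yet)
Bit 11: prefix='0101' -> emit 'c', reset
Bit 12: prefix='0' (no match yet)
Bit 13: prefix='01' (no match yet)

Answer: 3 c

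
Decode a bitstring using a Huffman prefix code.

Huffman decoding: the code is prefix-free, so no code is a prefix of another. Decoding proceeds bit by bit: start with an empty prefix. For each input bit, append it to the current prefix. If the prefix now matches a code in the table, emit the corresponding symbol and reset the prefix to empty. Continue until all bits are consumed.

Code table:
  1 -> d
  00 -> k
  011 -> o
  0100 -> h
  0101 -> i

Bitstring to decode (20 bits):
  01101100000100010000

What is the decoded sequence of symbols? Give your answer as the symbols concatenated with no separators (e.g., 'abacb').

Answer: ookkhhk

Derivation:
Bit 0: prefix='0' (no match yet)
Bit 1: prefix='01' (no match yet)
Bit 2: prefix='011' -> emit 'o', reset
Bit 3: prefix='0' (no match yet)
Bit 4: prefix='01' (no match yet)
Bit 5: prefix='011' -> emit 'o', reset
Bit 6: prefix='0' (no match yet)
Bit 7: prefix='00' -> emit 'k', reset
Bit 8: prefix='0' (no match yet)
Bit 9: prefix='00' -> emit 'k', reset
Bit 10: prefix='0' (no match yet)
Bit 11: prefix='01' (no match yet)
Bit 12: prefix='010' (no match yet)
Bit 13: prefix='0100' -> emit 'h', reset
Bit 14: prefix='0' (no match yet)
Bit 15: prefix='01' (no match yet)
Bit 16: prefix='010' (no match yet)
Bit 17: prefix='0100' -> emit 'h', reset
Bit 18: prefix='0' (no match yet)
Bit 19: prefix='00' -> emit 'k', reset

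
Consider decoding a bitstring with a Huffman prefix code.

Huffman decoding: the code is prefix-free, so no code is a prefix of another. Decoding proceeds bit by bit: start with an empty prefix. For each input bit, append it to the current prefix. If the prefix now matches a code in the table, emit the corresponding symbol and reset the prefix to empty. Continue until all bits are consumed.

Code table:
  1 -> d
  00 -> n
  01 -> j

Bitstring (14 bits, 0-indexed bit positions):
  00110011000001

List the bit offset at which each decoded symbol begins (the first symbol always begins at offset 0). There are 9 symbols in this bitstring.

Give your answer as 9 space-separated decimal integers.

Answer: 0 2 3 4 6 7 8 10 12

Derivation:
Bit 0: prefix='0' (no match yet)
Bit 1: prefix='00' -> emit 'n', reset
Bit 2: prefix='1' -> emit 'd', reset
Bit 3: prefix='1' -> emit 'd', reset
Bit 4: prefix='0' (no match yet)
Bit 5: prefix='00' -> emit 'n', reset
Bit 6: prefix='1' -> emit 'd', reset
Bit 7: prefix='1' -> emit 'd', reset
Bit 8: prefix='0' (no match yet)
Bit 9: prefix='00' -> emit 'n', reset
Bit 10: prefix='0' (no match yet)
Bit 11: prefix='00' -> emit 'n', reset
Bit 12: prefix='0' (no match yet)
Bit 13: prefix='01' -> emit 'j', reset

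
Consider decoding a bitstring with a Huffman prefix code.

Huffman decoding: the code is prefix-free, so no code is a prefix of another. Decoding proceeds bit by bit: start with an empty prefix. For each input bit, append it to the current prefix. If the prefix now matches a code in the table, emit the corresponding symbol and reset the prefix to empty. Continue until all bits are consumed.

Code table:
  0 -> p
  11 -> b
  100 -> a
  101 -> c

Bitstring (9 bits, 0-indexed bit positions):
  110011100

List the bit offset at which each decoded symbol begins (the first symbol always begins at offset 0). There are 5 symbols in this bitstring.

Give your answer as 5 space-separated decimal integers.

Answer: 0 2 3 4 6

Derivation:
Bit 0: prefix='1' (no match yet)
Bit 1: prefix='11' -> emit 'b', reset
Bit 2: prefix='0' -> emit 'p', reset
Bit 3: prefix='0' -> emit 'p', reset
Bit 4: prefix='1' (no match yet)
Bit 5: prefix='11' -> emit 'b', reset
Bit 6: prefix='1' (no match yet)
Bit 7: prefix='10' (no match yet)
Bit 8: prefix='100' -> emit 'a', reset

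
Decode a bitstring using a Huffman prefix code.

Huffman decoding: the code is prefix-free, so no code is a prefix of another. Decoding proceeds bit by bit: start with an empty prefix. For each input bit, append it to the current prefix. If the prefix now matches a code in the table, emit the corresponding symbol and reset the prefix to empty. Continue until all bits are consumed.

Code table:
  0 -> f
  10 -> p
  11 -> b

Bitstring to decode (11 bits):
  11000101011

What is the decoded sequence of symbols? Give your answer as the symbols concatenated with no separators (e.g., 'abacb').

Answer: bfffppb

Derivation:
Bit 0: prefix='1' (no match yet)
Bit 1: prefix='11' -> emit 'b', reset
Bit 2: prefix='0' -> emit 'f', reset
Bit 3: prefix='0' -> emit 'f', reset
Bit 4: prefix='0' -> emit 'f', reset
Bit 5: prefix='1' (no match yet)
Bit 6: prefix='10' -> emit 'p', reset
Bit 7: prefix='1' (no match yet)
Bit 8: prefix='10' -> emit 'p', reset
Bit 9: prefix='1' (no match yet)
Bit 10: prefix='11' -> emit 'b', reset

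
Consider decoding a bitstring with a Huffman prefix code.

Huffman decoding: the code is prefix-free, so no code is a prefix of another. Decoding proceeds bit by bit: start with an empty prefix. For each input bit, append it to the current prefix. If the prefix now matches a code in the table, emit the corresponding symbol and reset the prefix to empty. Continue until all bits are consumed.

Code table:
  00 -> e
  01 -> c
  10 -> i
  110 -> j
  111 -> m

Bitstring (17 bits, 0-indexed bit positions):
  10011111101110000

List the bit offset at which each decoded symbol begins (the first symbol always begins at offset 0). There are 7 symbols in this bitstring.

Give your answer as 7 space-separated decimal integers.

Answer: 0 2 4 7 10 13 15

Derivation:
Bit 0: prefix='1' (no match yet)
Bit 1: prefix='10' -> emit 'i', reset
Bit 2: prefix='0' (no match yet)
Bit 3: prefix='01' -> emit 'c', reset
Bit 4: prefix='1' (no match yet)
Bit 5: prefix='11' (no match yet)
Bit 6: prefix='111' -> emit 'm', reset
Bit 7: prefix='1' (no match yet)
Bit 8: prefix='11' (no match yet)
Bit 9: prefix='110' -> emit 'j', reset
Bit 10: prefix='1' (no match yet)
Bit 11: prefix='11' (no match yet)
Bit 12: prefix='111' -> emit 'm', reset
Bit 13: prefix='0' (no match yet)
Bit 14: prefix='00' -> emit 'e', reset
Bit 15: prefix='0' (no match yet)
Bit 16: prefix='00' -> emit 'e', reset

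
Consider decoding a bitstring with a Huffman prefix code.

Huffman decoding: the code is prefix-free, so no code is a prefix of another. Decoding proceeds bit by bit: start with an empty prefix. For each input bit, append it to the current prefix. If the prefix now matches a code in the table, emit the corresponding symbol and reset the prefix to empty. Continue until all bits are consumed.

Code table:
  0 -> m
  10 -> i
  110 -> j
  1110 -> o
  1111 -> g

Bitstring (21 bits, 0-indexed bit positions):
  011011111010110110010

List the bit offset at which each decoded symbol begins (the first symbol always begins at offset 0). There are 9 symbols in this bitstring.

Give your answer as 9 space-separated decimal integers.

Answer: 0 1 4 8 10 12 15 18 19

Derivation:
Bit 0: prefix='0' -> emit 'm', reset
Bit 1: prefix='1' (no match yet)
Bit 2: prefix='11' (no match yet)
Bit 3: prefix='110' -> emit 'j', reset
Bit 4: prefix='1' (no match yet)
Bit 5: prefix='11' (no match yet)
Bit 6: prefix='111' (no match yet)
Bit 7: prefix='1111' -> emit 'g', reset
Bit 8: prefix='1' (no match yet)
Bit 9: prefix='10' -> emit 'i', reset
Bit 10: prefix='1' (no match yet)
Bit 11: prefix='10' -> emit 'i', reset
Bit 12: prefix='1' (no match yet)
Bit 13: prefix='11' (no match yet)
Bit 14: prefix='110' -> emit 'j', reset
Bit 15: prefix='1' (no match yet)
Bit 16: prefix='11' (no match yet)
Bit 17: prefix='110' -> emit 'j', reset
Bit 18: prefix='0' -> emit 'm', reset
Bit 19: prefix='1' (no match yet)
Bit 20: prefix='10' -> emit 'i', reset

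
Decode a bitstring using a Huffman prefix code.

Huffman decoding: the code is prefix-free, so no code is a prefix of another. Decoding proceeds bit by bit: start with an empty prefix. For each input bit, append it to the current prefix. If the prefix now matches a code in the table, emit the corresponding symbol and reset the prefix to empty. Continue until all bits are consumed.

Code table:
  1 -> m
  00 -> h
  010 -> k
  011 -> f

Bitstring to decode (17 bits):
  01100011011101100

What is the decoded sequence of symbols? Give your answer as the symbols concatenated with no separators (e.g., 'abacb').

Answer: fhffmfh

Derivation:
Bit 0: prefix='0' (no match yet)
Bit 1: prefix='01' (no match yet)
Bit 2: prefix='011' -> emit 'f', reset
Bit 3: prefix='0' (no match yet)
Bit 4: prefix='00' -> emit 'h', reset
Bit 5: prefix='0' (no match yet)
Bit 6: prefix='01' (no match yet)
Bit 7: prefix='011' -> emit 'f', reset
Bit 8: prefix='0' (no match yet)
Bit 9: prefix='01' (no match yet)
Bit 10: prefix='011' -> emit 'f', reset
Bit 11: prefix='1' -> emit 'm', reset
Bit 12: prefix='0' (no match yet)
Bit 13: prefix='01' (no match yet)
Bit 14: prefix='011' -> emit 'f', reset
Bit 15: prefix='0' (no match yet)
Bit 16: prefix='00' -> emit 'h', reset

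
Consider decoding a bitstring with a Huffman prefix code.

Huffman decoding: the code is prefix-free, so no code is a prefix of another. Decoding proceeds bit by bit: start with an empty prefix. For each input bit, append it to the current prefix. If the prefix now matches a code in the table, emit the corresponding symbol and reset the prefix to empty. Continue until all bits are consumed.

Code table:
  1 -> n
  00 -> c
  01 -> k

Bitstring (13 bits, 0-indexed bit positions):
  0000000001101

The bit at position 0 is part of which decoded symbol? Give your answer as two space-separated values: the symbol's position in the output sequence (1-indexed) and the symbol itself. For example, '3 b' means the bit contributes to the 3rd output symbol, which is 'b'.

Bit 0: prefix='0' (no match yet)
Bit 1: prefix='00' -> emit 'c', reset
Bit 2: prefix='0' (no match yet)
Bit 3: prefix='00' -> emit 'c', reset
Bit 4: prefix='0' (no match yet)

Answer: 1 c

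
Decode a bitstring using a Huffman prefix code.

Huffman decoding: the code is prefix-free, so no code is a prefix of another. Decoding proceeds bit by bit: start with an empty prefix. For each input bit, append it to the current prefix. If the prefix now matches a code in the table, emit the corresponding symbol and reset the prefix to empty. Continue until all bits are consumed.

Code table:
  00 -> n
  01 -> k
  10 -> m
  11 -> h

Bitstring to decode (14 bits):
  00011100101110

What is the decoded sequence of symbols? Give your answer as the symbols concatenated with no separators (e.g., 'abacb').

Answer: nkhnmhm

Derivation:
Bit 0: prefix='0' (no match yet)
Bit 1: prefix='00' -> emit 'n', reset
Bit 2: prefix='0' (no match yet)
Bit 3: prefix='01' -> emit 'k', reset
Bit 4: prefix='1' (no match yet)
Bit 5: prefix='11' -> emit 'h', reset
Bit 6: prefix='0' (no match yet)
Bit 7: prefix='00' -> emit 'n', reset
Bit 8: prefix='1' (no match yet)
Bit 9: prefix='10' -> emit 'm', reset
Bit 10: prefix='1' (no match yet)
Bit 11: prefix='11' -> emit 'h', reset
Bit 12: prefix='1' (no match yet)
Bit 13: prefix='10' -> emit 'm', reset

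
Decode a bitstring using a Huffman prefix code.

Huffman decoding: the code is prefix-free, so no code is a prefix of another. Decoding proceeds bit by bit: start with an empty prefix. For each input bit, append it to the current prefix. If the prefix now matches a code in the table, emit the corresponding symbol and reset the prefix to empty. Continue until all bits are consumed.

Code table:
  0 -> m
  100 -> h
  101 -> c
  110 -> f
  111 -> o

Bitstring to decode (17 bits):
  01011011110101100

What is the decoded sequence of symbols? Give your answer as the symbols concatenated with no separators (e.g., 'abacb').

Answer: mccomch

Derivation:
Bit 0: prefix='0' -> emit 'm', reset
Bit 1: prefix='1' (no match yet)
Bit 2: prefix='10' (no match yet)
Bit 3: prefix='101' -> emit 'c', reset
Bit 4: prefix='1' (no match yet)
Bit 5: prefix='10' (no match yet)
Bit 6: prefix='101' -> emit 'c', reset
Bit 7: prefix='1' (no match yet)
Bit 8: prefix='11' (no match yet)
Bit 9: prefix='111' -> emit 'o', reset
Bit 10: prefix='0' -> emit 'm', reset
Bit 11: prefix='1' (no match yet)
Bit 12: prefix='10' (no match yet)
Bit 13: prefix='101' -> emit 'c', reset
Bit 14: prefix='1' (no match yet)
Bit 15: prefix='10' (no match yet)
Bit 16: prefix='100' -> emit 'h', reset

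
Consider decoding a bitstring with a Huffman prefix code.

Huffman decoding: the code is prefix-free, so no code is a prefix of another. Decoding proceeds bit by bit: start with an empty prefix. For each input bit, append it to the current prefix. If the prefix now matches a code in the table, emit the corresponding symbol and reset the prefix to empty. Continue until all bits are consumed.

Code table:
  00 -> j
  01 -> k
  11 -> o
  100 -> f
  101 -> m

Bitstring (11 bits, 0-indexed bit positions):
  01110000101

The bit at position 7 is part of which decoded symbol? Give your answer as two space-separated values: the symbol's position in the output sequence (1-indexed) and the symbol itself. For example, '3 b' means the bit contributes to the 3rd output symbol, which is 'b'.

Answer: 4 j

Derivation:
Bit 0: prefix='0' (no match yet)
Bit 1: prefix='01' -> emit 'k', reset
Bit 2: prefix='1' (no match yet)
Bit 3: prefix='11' -> emit 'o', reset
Bit 4: prefix='0' (no match yet)
Bit 5: prefix='00' -> emit 'j', reset
Bit 6: prefix='0' (no match yet)
Bit 7: prefix='00' -> emit 'j', reset
Bit 8: prefix='1' (no match yet)
Bit 9: prefix='10' (no match yet)
Bit 10: prefix='101' -> emit 'm', reset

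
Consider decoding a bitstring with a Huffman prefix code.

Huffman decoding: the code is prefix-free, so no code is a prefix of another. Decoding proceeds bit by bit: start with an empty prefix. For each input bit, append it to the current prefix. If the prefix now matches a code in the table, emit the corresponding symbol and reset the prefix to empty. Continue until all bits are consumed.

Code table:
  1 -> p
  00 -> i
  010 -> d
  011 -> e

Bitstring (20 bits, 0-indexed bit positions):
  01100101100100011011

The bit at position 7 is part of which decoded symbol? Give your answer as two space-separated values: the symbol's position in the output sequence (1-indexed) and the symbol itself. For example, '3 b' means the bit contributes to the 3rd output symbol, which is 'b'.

Answer: 4 e

Derivation:
Bit 0: prefix='0' (no match yet)
Bit 1: prefix='01' (no match yet)
Bit 2: prefix='011' -> emit 'e', reset
Bit 3: prefix='0' (no match yet)
Bit 4: prefix='00' -> emit 'i', reset
Bit 5: prefix='1' -> emit 'p', reset
Bit 6: prefix='0' (no match yet)
Bit 7: prefix='01' (no match yet)
Bit 8: prefix='011' -> emit 'e', reset
Bit 9: prefix='0' (no match yet)
Bit 10: prefix='00' -> emit 'i', reset
Bit 11: prefix='1' -> emit 'p', reset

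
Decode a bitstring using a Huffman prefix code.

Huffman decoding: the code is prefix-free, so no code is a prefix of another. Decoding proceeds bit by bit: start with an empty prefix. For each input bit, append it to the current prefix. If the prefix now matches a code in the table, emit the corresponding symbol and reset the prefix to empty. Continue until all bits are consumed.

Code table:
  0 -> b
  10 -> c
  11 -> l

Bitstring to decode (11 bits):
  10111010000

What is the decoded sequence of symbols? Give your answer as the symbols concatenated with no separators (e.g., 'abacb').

Answer: clccbbb

Derivation:
Bit 0: prefix='1' (no match yet)
Bit 1: prefix='10' -> emit 'c', reset
Bit 2: prefix='1' (no match yet)
Bit 3: prefix='11' -> emit 'l', reset
Bit 4: prefix='1' (no match yet)
Bit 5: prefix='10' -> emit 'c', reset
Bit 6: prefix='1' (no match yet)
Bit 7: prefix='10' -> emit 'c', reset
Bit 8: prefix='0' -> emit 'b', reset
Bit 9: prefix='0' -> emit 'b', reset
Bit 10: prefix='0' -> emit 'b', reset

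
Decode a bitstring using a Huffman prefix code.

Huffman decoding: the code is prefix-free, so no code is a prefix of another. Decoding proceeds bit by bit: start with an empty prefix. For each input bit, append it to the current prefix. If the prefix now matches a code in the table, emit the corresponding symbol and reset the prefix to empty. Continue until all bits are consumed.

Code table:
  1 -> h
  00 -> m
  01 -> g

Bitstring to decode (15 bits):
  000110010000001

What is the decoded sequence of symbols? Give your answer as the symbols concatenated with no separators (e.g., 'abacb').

Answer: mghmhmmmh

Derivation:
Bit 0: prefix='0' (no match yet)
Bit 1: prefix='00' -> emit 'm', reset
Bit 2: prefix='0' (no match yet)
Bit 3: prefix='01' -> emit 'g', reset
Bit 4: prefix='1' -> emit 'h', reset
Bit 5: prefix='0' (no match yet)
Bit 6: prefix='00' -> emit 'm', reset
Bit 7: prefix='1' -> emit 'h', reset
Bit 8: prefix='0' (no match yet)
Bit 9: prefix='00' -> emit 'm', reset
Bit 10: prefix='0' (no match yet)
Bit 11: prefix='00' -> emit 'm', reset
Bit 12: prefix='0' (no match yet)
Bit 13: prefix='00' -> emit 'm', reset
Bit 14: prefix='1' -> emit 'h', reset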